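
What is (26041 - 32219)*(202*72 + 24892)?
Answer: -243635608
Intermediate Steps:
(26041 - 32219)*(202*72 + 24892) = -6178*(14544 + 24892) = -6178*39436 = -243635608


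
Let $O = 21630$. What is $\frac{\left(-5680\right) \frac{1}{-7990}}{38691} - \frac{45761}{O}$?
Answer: $- \frac{471549418703}{222890725890} \approx -2.1156$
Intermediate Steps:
$\frac{\left(-5680\right) \frac{1}{-7990}}{38691} - \frac{45761}{O} = \frac{\left(-5680\right) \frac{1}{-7990}}{38691} - \frac{45761}{21630} = \left(-5680\right) \left(- \frac{1}{7990}\right) \frac{1}{38691} - \frac{45761}{21630} = \frac{568}{799} \cdot \frac{1}{38691} - \frac{45761}{21630} = \frac{568}{30914109} - \frac{45761}{21630} = - \frac{471549418703}{222890725890}$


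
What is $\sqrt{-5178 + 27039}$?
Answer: $3 \sqrt{2429} \approx 147.85$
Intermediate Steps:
$\sqrt{-5178 + 27039} = \sqrt{21861} = 3 \sqrt{2429}$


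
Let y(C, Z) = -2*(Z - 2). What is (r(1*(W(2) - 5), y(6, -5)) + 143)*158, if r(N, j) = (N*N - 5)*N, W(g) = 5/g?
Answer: 88401/4 ≈ 22100.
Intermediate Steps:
y(C, Z) = 4 - 2*Z (y(C, Z) = -2*(-2 + Z) = 4 - 2*Z)
r(N, j) = N*(-5 + N**2) (r(N, j) = (N**2 - 5)*N = (-5 + N**2)*N = N*(-5 + N**2))
(r(1*(W(2) - 5), y(6, -5)) + 143)*158 = ((1*(5/2 - 5))*(-5 + (1*(5/2 - 5))**2) + 143)*158 = ((1*(-5/2))*(-5 + (1*(-5/2))**2) + 143)*158 = (-5*(-5 + (-5/2)**2)/2 + 143)*158 = (-5*(-5 + 25/4)/2 + 143)*158 = (-5/2*5/4 + 143)*158 = (-25/8 + 143)*158 = (1119/8)*158 = 88401/4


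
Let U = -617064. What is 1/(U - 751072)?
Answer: -1/1368136 ≈ -7.3092e-7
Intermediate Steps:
1/(U - 751072) = 1/(-617064 - 751072) = 1/(-1368136) = -1/1368136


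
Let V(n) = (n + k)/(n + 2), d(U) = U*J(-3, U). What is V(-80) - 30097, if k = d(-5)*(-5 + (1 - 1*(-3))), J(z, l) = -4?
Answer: -1173733/39 ≈ -30096.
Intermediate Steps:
d(U) = -4*U (d(U) = U*(-4) = -4*U)
k = -20 (k = (-4*(-5))*(-5 + (1 - 1*(-3))) = 20*(-5 + (1 + 3)) = 20*(-5 + 4) = 20*(-1) = -20)
V(n) = (-20 + n)/(2 + n) (V(n) = (n - 20)/(n + 2) = (-20 + n)/(2 + n))
V(-80) - 30097 = (-20 - 80)/(2 - 80) - 30097 = -100/(-78) - 30097 = -1/78*(-100) - 30097 = 50/39 - 30097 = -1173733/39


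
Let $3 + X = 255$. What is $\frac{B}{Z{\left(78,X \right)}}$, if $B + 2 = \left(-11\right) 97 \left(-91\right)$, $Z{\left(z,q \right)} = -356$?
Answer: $- \frac{97095}{356} \approx -272.74$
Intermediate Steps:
$X = 252$ ($X = -3 + 255 = 252$)
$B = 97095$ ($B = -2 + \left(-11\right) 97 \left(-91\right) = -2 - -97097 = -2 + 97097 = 97095$)
$\frac{B}{Z{\left(78,X \right)}} = \frac{97095}{-356} = 97095 \left(- \frac{1}{356}\right) = - \frac{97095}{356}$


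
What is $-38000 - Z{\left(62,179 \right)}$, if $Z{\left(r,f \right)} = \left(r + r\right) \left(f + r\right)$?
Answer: $-67884$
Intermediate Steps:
$Z{\left(r,f \right)} = 2 r \left(f + r\right)$
$-38000 - Z{\left(62,179 \right)} = -38000 - 2 \cdot 62 \left(179 + 62\right) = -38000 - 2 \cdot 62 \cdot 241 = -38000 - 29884 = -67884$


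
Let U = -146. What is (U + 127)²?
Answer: 361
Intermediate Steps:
(U + 127)² = (-146 + 127)² = (-19)² = 361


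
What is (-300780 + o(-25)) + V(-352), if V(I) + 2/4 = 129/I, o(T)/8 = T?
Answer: -105945265/352 ≈ -3.0098e+5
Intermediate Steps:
o(T) = 8*T
V(I) = -½ + 129/I
(-300780 + o(-25)) + V(-352) = (-300780 + 8*(-25)) + (½)*(258 - 1*(-352))/(-352) = (-300780 - 200) + (½)*(-1/352)*(258 + 352) = -300980 + (½)*(-1/352)*610 = -300980 - 305/352 = -105945265/352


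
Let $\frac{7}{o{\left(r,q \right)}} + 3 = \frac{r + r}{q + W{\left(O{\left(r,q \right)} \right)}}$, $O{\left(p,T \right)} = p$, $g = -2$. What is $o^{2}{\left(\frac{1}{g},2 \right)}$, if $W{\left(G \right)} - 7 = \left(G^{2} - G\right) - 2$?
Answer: $\frac{47089}{9409} \approx 5.0047$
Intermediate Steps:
$W{\left(G \right)} = 5 + G^{2} - G$ ($W{\left(G \right)} = 7 - \left(2 + G - G^{2}\right) = 5 + G^{2} - G$)
$o{\left(r,q \right)} = \frac{7}{-3 + \frac{2 r}{5 + q + r^{2} - r}}$ ($o{\left(r,q \right)} = \frac{7}{-3 + \frac{r + r}{q + \left(5 + r^{2} - r\right)}} = \frac{7}{-3 + \frac{2 r}{5 + q + r^{2} - r}}$)
$o^{2}{\left(\frac{1}{g},2 \right)} = \left(\frac{7 \left(-5 + \frac{1}{-2} - 2 - \left(\frac{1}{-2}\right)^{2}\right)}{15 - \frac{5}{-2} + 3 \cdot 2 + 3 \left(\frac{1}{-2}\right)^{2}}\right)^{2} = \left(\frac{7 \left(-5 - \frac{1}{2} - 2 - \left(- \frac{1}{2}\right)^{2}\right)}{15 - - \frac{5}{2} + 6 + 3 \left(- \frac{1}{2}\right)^{2}}\right)^{2} = \left(\frac{7 \left(-5 - \frac{1}{2} - 2 - \frac{1}{4}\right)}{15 + \frac{5}{2} + 6 + 3 \cdot \frac{1}{4}}\right)^{2} = \left(\frac{7 \left(-5 - \frac{1}{2} - 2 - \frac{1}{4}\right)}{15 + \frac{5}{2} + 6 + \frac{3}{4}}\right)^{2} = \left(7 \frac{1}{\frac{97}{4}} \left(- \frac{31}{4}\right)\right)^{2} = \left(7 \cdot \frac{4}{97} \left(- \frac{31}{4}\right)\right)^{2} = \left(- \frac{217}{97}\right)^{2} = \frac{47089}{9409}$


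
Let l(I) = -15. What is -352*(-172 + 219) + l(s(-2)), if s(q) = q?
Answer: -16559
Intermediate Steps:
-352*(-172 + 219) + l(s(-2)) = -352*(-172 + 219) - 15 = -352*47 - 15 = -16544 - 15 = -16559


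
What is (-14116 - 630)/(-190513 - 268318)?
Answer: 14746/458831 ≈ 0.032138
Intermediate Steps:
(-14116 - 630)/(-190513 - 268318) = -14746/(-458831) = -14746*(-1/458831) = 14746/458831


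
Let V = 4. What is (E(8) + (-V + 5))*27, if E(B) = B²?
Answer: 1755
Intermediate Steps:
(E(8) + (-V + 5))*27 = (8² + (-1*4 + 5))*27 = (64 + (-4 + 5))*27 = (64 + 1)*27 = 65*27 = 1755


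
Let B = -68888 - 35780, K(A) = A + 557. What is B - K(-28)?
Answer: -105197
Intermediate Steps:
K(A) = 557 + A
B = -104668
B - K(-28) = -104668 - (557 - 28) = -104668 - 1*529 = -104668 - 529 = -105197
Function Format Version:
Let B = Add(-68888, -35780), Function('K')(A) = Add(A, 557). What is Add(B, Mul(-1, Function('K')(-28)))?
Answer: -105197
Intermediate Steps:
Function('K')(A) = Add(557, A)
B = -104668
Add(B, Mul(-1, Function('K')(-28))) = Add(-104668, Mul(-1, Add(557, -28))) = Add(-104668, Mul(-1, 529)) = Add(-104668, -529) = -105197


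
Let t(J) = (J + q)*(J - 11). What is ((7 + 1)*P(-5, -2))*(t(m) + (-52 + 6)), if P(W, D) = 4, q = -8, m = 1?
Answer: 768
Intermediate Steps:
t(J) = (-11 + J)*(-8 + J) (t(J) = (J - 8)*(J - 11) = (-8 + J)*(-11 + J) = (-11 + J)*(-8 + J))
((7 + 1)*P(-5, -2))*(t(m) + (-52 + 6)) = ((7 + 1)*4)*((88 + 1² - 19*1) + (-52 + 6)) = (8*4)*((88 + 1 - 19) - 46) = 32*(70 - 46) = 32*24 = 768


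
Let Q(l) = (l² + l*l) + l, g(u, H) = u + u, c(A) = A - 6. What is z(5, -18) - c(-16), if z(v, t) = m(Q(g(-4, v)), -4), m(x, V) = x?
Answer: 142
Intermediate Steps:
c(A) = -6 + A
g(u, H) = 2*u
Q(l) = l + 2*l² (Q(l) = (l² + l²) + l = 2*l² + l = l + 2*l²)
z(v, t) = 120 (z(v, t) = (2*(-4))*(1 + 2*(2*(-4))) = -8*(1 + 2*(-8)) = -8*(1 - 16) = -8*(-15) = 120)
z(5, -18) - c(-16) = 120 - (-6 - 16) = 120 - 1*(-22) = 120 + 22 = 142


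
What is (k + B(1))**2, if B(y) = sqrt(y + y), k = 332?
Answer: (332 + sqrt(2))**2 ≈ 1.1117e+5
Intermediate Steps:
B(y) = sqrt(2)*sqrt(y) (B(y) = sqrt(2*y) = sqrt(2)*sqrt(y))
(k + B(1))**2 = (332 + sqrt(2)*sqrt(1))**2 = (332 + sqrt(2)*1)**2 = (332 + sqrt(2))**2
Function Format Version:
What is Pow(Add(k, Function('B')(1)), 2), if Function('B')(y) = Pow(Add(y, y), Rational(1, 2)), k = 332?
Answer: Pow(Add(332, Pow(2, Rational(1, 2))), 2) ≈ 1.1117e+5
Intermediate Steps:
Function('B')(y) = Mul(Pow(2, Rational(1, 2)), Pow(y, Rational(1, 2))) (Function('B')(y) = Pow(Mul(2, y), Rational(1, 2)) = Mul(Pow(2, Rational(1, 2)), Pow(y, Rational(1, 2))))
Pow(Add(k, Function('B')(1)), 2) = Pow(Add(332, Mul(Pow(2, Rational(1, 2)), Pow(1, Rational(1, 2)))), 2) = Pow(Add(332, Mul(Pow(2, Rational(1, 2)), 1)), 2) = Pow(Add(332, Pow(2, Rational(1, 2))), 2)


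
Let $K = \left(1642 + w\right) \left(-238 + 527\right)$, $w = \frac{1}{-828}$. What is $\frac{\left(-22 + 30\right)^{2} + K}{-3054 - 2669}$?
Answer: $- \frac{392970167}{4738644} \approx -82.929$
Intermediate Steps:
$w = - \frac{1}{828} \approx -0.0012077$
$K = \frac{392917175}{828}$ ($K = \left(1642 - \frac{1}{828}\right) \left(-238 + 527\right) = \frac{1359575}{828} \cdot 289 = \frac{392917175}{828} \approx 4.7454 \cdot 10^{5}$)
$\frac{\left(-22 + 30\right)^{2} + K}{-3054 - 2669} = \frac{\left(-22 + 30\right)^{2} + \frac{392917175}{828}}{-3054 - 2669} = \frac{8^{2} + \frac{392917175}{828}}{-5723} = \left(64 + \frac{392917175}{828}\right) \left(- \frac{1}{5723}\right) = \frac{392970167}{828} \left(- \frac{1}{5723}\right) = - \frac{392970167}{4738644}$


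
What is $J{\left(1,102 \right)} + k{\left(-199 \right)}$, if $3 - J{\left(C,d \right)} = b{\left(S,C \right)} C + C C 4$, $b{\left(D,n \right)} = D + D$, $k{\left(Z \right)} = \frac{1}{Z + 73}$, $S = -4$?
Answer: $\frac{881}{126} \approx 6.9921$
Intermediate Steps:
$k{\left(Z \right)} = \frac{1}{73 + Z}$
$b{\left(D,n \right)} = 2 D$
$J{\left(C,d \right)} = 3 - 4 C^{2} + 8 C$ ($J{\left(C,d \right)} = 3 - \left(2 \left(-4\right) C + C C 4\right) = 3 - \left(- 8 C + C^{2} \cdot 4\right) = 3 - \left(- 8 C + 4 C^{2}\right) = 3 - 4 C^{2} + 8 C$)
$J{\left(1,102 \right)} + k{\left(-199 \right)} = \left(3 - 4 \cdot 1^{2} + 8 \cdot 1\right) + \frac{1}{73 - 199} = \left(3 - 4 + 8\right) + \frac{1}{-126} = \left(3 - 4 + 8\right) - \frac{1}{126} = 7 - \frac{1}{126} = \frac{881}{126}$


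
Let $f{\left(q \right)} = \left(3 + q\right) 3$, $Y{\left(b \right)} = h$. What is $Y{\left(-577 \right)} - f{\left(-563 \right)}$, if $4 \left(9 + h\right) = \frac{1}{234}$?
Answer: $\frac{1564057}{936} \approx 1671.0$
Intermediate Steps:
$h = - \frac{8423}{936}$ ($h = -9 + \frac{1}{4 \cdot 234} = -9 + \frac{1}{4} \cdot \frac{1}{234} = -9 + \frac{1}{936} = - \frac{8423}{936} \approx -8.9989$)
$Y{\left(b \right)} = - \frac{8423}{936}$
$f{\left(q \right)} = 9 + 3 q$
$Y{\left(-577 \right)} - f{\left(-563 \right)} = - \frac{8423}{936} - \left(9 + 3 \left(-563\right)\right) = - \frac{8423}{936} - \left(9 - 1689\right) = - \frac{8423}{936} - -1680 = - \frac{8423}{936} + 1680 = \frac{1564057}{936}$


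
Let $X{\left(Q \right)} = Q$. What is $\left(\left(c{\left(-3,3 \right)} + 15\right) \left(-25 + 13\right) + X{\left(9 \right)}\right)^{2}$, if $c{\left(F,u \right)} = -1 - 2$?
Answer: $18225$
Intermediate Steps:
$c{\left(F,u \right)} = -3$ ($c{\left(F,u \right)} = -1 - 2 = -3$)
$\left(\left(c{\left(-3,3 \right)} + 15\right) \left(-25 + 13\right) + X{\left(9 \right)}\right)^{2} = \left(\left(-3 + 15\right) \left(-25 + 13\right) + 9\right)^{2} = \left(12 \left(-12\right) + 9\right)^{2} = \left(-144 + 9\right)^{2} = \left(-135\right)^{2} = 18225$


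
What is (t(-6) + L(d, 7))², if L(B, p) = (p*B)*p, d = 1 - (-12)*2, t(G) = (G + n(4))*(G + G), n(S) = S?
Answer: 1560001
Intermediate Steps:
t(G) = 2*G*(4 + G) (t(G) = (G + 4)*(G + G) = (4 + G)*(2*G) = 2*G*(4 + G))
d = 25 (d = 1 - 4*(-6) = 1 + 24 = 25)
L(B, p) = B*p² (L(B, p) = (B*p)*p = B*p²)
(t(-6) + L(d, 7))² = (2*(-6)*(4 - 6) + 25*7²)² = (2*(-6)*(-2) + 25*49)² = (24 + 1225)² = 1249² = 1560001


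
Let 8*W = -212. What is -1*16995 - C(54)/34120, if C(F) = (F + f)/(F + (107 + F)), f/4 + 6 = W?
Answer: -31167980231/1833950 ≈ -16995.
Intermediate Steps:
W = -53/2 (W = (1/8)*(-212) = -53/2 ≈ -26.500)
f = -130 (f = -24 + 4*(-53/2) = -24 - 106 = -130)
C(F) = (-130 + F)/(107 + 2*F) (C(F) = (F - 130)/(F + (107 + F)) = (-130 + F)/(107 + 2*F))
-1*16995 - C(54)/34120 = -1*16995 - (-130 + 54)/(107 + 2*54)/34120 = -16995 - -76/(107 + 108)/34120 = -16995 - -76/215/34120 = -16995 - (1/215)*(-76)/34120 = -16995 - (-76)/(215*34120) = -16995 - 1*(-19/1833950) = -16995 + 19/1833950 = -31167980231/1833950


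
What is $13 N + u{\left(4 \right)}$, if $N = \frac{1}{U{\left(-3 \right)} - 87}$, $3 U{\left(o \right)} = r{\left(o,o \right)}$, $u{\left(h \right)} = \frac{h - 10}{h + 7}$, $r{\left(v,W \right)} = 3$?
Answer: $- \frac{659}{946} \approx -0.69662$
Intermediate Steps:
$u{\left(h \right)} = \frac{-10 + h}{7 + h}$
$U{\left(o \right)} = 1$ ($U{\left(o \right)} = \frac{1}{3} \cdot 3 = 1$)
$N = - \frac{1}{86}$ ($N = \frac{1}{1 - 87} = \frac{1}{-86} = - \frac{1}{86} \approx -0.011628$)
$13 N + u{\left(4 \right)} = 13 \left(- \frac{1}{86}\right) + \frac{-10 + 4}{7 + 4} = - \frac{13}{86} + \frac{1}{11} \left(-6\right) = - \frac{13}{86} - \frac{6}{11} = - \frac{659}{946}$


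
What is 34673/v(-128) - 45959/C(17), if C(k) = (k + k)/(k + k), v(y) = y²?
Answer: -752957583/16384 ≈ -45957.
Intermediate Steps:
C(k) = 1 (C(k) = (2*k)/((2*k)) = (2*k)*(1/(2*k)) = 1)
34673/v(-128) - 45959/C(17) = 34673/((-128)²) - 45959/1 = 34673/16384 - 45959*1 = 34673*(1/16384) - 45959 = 34673/16384 - 45959 = -752957583/16384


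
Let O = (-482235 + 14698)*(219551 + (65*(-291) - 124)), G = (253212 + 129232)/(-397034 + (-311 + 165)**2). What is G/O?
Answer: 95611/8805588072820448 ≈ 1.0858e-11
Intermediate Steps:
G = -191222/187859 (G = 382444/(-397034 + (-146)**2) = 382444/(-397034 + 21316) = 382444/(-375718) = 382444*(-1/375718) = -191222/187859 ≈ -1.0179)
O = -93746778944 (O = -467537*(219551 + (-18915 - 124)) = -467537*(219551 - 19039) = -467537*200512 = -93746778944)
G/O = -191222/187859/(-93746778944) = -191222/187859*(-1/93746778944) = 95611/8805588072820448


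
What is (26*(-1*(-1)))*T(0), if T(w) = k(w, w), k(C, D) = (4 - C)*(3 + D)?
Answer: 312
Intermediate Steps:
k(C, D) = (3 + D)*(4 - C)
T(w) = 12 + w - w² (T(w) = 12 - 3*w + 4*w - w*w = 12 - 3*w + 4*w - w² = 12 + w - w²)
(26*(-1*(-1)))*T(0) = (26*(-1*(-1)))*(12 + 0 - 1*0²) = (26*1)*(12 + 0 - 1*0) = 26*(12 + 0 + 0) = 26*12 = 312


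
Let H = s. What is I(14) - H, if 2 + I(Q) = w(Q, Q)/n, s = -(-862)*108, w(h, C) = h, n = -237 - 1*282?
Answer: -48317876/519 ≈ -93098.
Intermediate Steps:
n = -519 (n = -237 - 282 = -519)
s = 93096 (s = -1*(-93096) = 93096)
I(Q) = -2 - Q/519 (I(Q) = -2 + Q/(-519) = -2 + Q*(-1/519) = -2 - Q/519)
H = 93096
I(14) - H = (-2 - 1/519*14) - 1*93096 = (-2 - 14/519) - 93096 = -1052/519 - 93096 = -48317876/519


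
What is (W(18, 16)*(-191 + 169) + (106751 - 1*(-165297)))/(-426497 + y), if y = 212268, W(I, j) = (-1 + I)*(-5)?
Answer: -273918/214229 ≈ -1.2786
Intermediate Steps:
W(I, j) = 5 - 5*I
(W(18, 16)*(-191 + 169) + (106751 - 1*(-165297)))/(-426497 + y) = ((5 - 5*18)*(-191 + 169) + (106751 - 1*(-165297)))/(-426497 + 212268) = ((5 - 90)*(-22) + (106751 + 165297))/(-214229) = (-85*(-22) + 272048)*(-1/214229) = (1870 + 272048)*(-1/214229) = 273918*(-1/214229) = -273918/214229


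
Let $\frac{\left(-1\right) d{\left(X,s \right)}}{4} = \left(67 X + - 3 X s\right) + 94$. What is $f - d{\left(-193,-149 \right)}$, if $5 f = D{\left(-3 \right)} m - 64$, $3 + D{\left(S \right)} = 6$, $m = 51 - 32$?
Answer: $- \frac{1982167}{5} \approx -3.9643 \cdot 10^{5}$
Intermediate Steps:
$m = 19$
$D{\left(S \right)} = 3$ ($D{\left(S \right)} = -3 + 6 = 3$)
$d{\left(X,s \right)} = -376 - 268 X + 12 X s$ ($d{\left(X,s \right)} = - 4 \left(\left(67 X + - 3 X s\right) + 94\right) = - 4 \left(\left(67 X - 3 X s\right) + 94\right) = - 4 \left(94 + 67 X - 3 X s\right) = -376 - 268 X + 12 X s$)
$f = - \frac{7}{5}$ ($f = \frac{3 \cdot 19 - 64}{5} = \frac{57 - 64}{5} = \frac{1}{5} \left(-7\right) = - \frac{7}{5} \approx -1.4$)
$f - d{\left(-193,-149 \right)} = - \frac{7}{5} - \left(-376 - -51724 + 12 \left(-193\right) \left(-149\right)\right) = - \frac{7}{5} - \left(-376 + 51724 + 345084\right) = - \frac{7}{5} - 396432 = - \frac{1982167}{5}$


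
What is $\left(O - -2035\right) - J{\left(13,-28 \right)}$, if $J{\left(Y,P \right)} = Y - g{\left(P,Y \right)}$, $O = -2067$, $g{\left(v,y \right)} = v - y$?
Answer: $-86$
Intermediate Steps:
$J{\left(Y,P \right)} = - P + 2 Y$ ($J{\left(Y,P \right)} = Y - \left(P - Y\right) = - P + 2 Y$)
$\left(O - -2035\right) - J{\left(13,-28 \right)} = \left(-2067 - -2035\right) - \left(\left(-1\right) \left(-28\right) + 2 \cdot 13\right) = \left(-2067 + 2035\right) - \left(28 + 26\right) = -32 - 54 = -86$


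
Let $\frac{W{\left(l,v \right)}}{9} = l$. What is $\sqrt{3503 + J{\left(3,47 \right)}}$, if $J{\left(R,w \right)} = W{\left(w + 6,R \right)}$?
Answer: $2 \sqrt{995} \approx 63.087$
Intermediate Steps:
$W{\left(l,v \right)} = 9 l$
$J{\left(R,w \right)} = 54 + 9 w$ ($J{\left(R,w \right)} = 9 \left(w + 6\right) = 9 \left(6 + w\right) = 54 + 9 w$)
$\sqrt{3503 + J{\left(3,47 \right)}} = \sqrt{3503 + \left(54 + 9 \cdot 47\right)} = \sqrt{3503 + \left(54 + 423\right)} = \sqrt{3503 + 477} = \sqrt{3980} = 2 \sqrt{995}$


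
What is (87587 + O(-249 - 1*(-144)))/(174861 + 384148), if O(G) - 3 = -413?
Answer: 87177/559009 ≈ 0.15595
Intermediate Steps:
O(G) = -410 (O(G) = 3 - 413 = -410)
(87587 + O(-249 - 1*(-144)))/(174861 + 384148) = (87587 - 410)/(174861 + 384148) = 87177/559009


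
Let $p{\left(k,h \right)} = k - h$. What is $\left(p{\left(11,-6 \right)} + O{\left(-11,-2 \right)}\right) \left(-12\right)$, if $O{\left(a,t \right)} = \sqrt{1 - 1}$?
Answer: $-204$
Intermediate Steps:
$O{\left(a,t \right)} = 0$ ($O{\left(a,t \right)} = \sqrt{0} = 0$)
$\left(p{\left(11,-6 \right)} + O{\left(-11,-2 \right)}\right) \left(-12\right) = \left(\left(11 - -6\right) + 0\right) \left(-12\right) = \left(\left(11 + 6\right) + 0\right) \left(-12\right) = \left(17 + 0\right) \left(-12\right) = 17 \left(-12\right) = -204$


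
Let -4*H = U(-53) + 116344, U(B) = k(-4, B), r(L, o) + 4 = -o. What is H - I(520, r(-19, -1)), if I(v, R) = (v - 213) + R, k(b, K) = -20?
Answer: -29385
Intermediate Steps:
r(L, o) = -4 - o
U(B) = -20
I(v, R) = -213 + R + v (I(v, R) = (-213 + v) + R = -213 + R + v)
H = -29081 (H = -(-20 + 116344)/4 = -¼*116324 = -29081)
H - I(520, r(-19, -1)) = -29081 - (-213 + (-4 - 1*(-1)) + 520) = -29081 - (-213 + (-4 + 1) + 520) = -29081 - (-213 - 3 + 520) = -29081 - 1*304 = -29081 - 304 = -29385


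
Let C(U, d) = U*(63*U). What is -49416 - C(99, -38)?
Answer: -666879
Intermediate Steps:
C(U, d) = 63*U**2
-49416 - C(99, -38) = -49416 - 63*99**2 = -49416 - 63*9801 = -49416 - 1*617463 = -49416 - 617463 = -666879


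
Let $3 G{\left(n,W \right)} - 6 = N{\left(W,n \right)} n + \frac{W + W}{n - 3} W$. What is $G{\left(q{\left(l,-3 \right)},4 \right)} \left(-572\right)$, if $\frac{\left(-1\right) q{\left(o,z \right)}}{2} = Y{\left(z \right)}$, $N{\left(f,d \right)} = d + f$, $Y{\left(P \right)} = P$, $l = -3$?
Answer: $- \frac{131560}{9} \approx -14618.0$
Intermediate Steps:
$q{\left(o,z \right)} = - 2 z$
$G{\left(n,W \right)} = 2 + \frac{n \left(W + n\right)}{3} + \frac{2 W^{2}}{3 \left(-3 + n\right)}$ ($G{\left(n,W \right)} = 2 + \frac{\left(n + W\right) n + \frac{W + W}{n - 3} W}{3} = 2 + \frac{\left(W + n\right) n + \frac{2 W}{-3 + n} W}{3} = 2 + \frac{n \left(W + n\right) + \frac{2 W}{-3 + n} W}{3} = 2 + \frac{n \left(W + n\right) + \frac{2 W^{2}}{-3 + n}}{3} = 2 + \left(\frac{n \left(W + n\right)}{3} + \frac{2 W^{2}}{3 \left(-3 + n\right)}\right) = 2 + \frac{n \left(W + n\right)}{3} + \frac{2 W^{2}}{3 \left(-3 + n\right)}$)
$G{\left(q{\left(l,-3 \right)},4 \right)} \left(-572\right) = \frac{-18 + 2 \cdot 4^{2} + 6 \left(\left(-2\right) \left(-3\right)\right) + \left(\left(-2\right) \left(-3\right)\right)^{2} \left(4 - -6\right) - 3 \left(\left(-2\right) \left(-3\right)\right) \left(4 - -6\right)}{3 \left(-3 - -6\right)} \left(-572\right) = \frac{-18 + 2 \cdot 16 + 6 \cdot 6 + 6^{2} \left(4 + 6\right) - 18 \left(4 + 6\right)}{3 \left(-3 + 6\right)} \left(-572\right) = \frac{-18 + 32 + 36 + 36 \cdot 10 - 18 \cdot 10}{3 \cdot 3} \left(-572\right) = \frac{1}{3} \cdot \frac{1}{3} \left(-18 + 32 + 36 + 360 - 180\right) \left(-572\right) = \frac{1}{3} \cdot \frac{1}{3} \cdot 230 \left(-572\right) = \frac{230}{9} \left(-572\right) = - \frac{131560}{9}$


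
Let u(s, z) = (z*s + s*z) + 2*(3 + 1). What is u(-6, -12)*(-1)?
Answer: -152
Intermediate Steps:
u(s, z) = 8 + 2*s*z (u(s, z) = (s*z + s*z) + 2*4 = 2*s*z + 8 = 8 + 2*s*z)
u(-6, -12)*(-1) = (8 + 2*(-6)*(-12))*(-1) = (8 + 144)*(-1) = 152*(-1) = -152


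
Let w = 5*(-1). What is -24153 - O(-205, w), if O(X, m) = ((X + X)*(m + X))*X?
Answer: 17626347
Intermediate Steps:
w = -5
O(X, m) = 2*X²*(X + m) (O(X, m) = ((2*X)*(X + m))*X = (2*X*(X + m))*X = 2*X²*(X + m))
-24153 - O(-205, w) = -24153 - 2*(-205)²*(-205 - 5) = -24153 - 2*42025*(-210) = -24153 - 1*(-17650500) = -24153 + 17650500 = 17626347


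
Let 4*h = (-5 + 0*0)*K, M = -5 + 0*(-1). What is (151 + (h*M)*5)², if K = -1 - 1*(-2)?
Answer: 531441/16 ≈ 33215.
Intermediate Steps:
K = 1 (K = -1 + 2 = 1)
M = -5 (M = -5 + 0 = -5)
h = -5/4 (h = ((-5 + 0*0)*1)/4 = ((-5 + 0)*1)/4 = (-5*1)/4 = (¼)*(-5) = -5/4 ≈ -1.2500)
(151 + (h*M)*5)² = (151 - 5/4*(-5)*5)² = (151 + (25/4)*5)² = (151 + 125/4)² = (729/4)² = 531441/16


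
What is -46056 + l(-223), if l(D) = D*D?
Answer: 3673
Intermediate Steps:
l(D) = D**2
-46056 + l(-223) = -46056 + (-223)**2 = -46056 + 49729 = 3673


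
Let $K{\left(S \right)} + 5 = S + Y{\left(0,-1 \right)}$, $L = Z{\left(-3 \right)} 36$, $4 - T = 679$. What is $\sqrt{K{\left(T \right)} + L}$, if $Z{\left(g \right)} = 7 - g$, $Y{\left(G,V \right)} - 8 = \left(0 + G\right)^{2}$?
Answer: $2 i \sqrt{78} \approx 17.664 i$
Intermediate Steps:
$Y{\left(G,V \right)} = 8 + G^{2}$ ($Y{\left(G,V \right)} = 8 + \left(0 + G\right)^{2} = 8 + G^{2}$)
$T = -675$ ($T = 4 - 679 = -675$)
$L = 360$ ($L = \left(7 - -3\right) 36 = \left(7 + 3\right) 36 = 10 \cdot 36 = 360$)
$K{\left(S \right)} = 3 + S$ ($K{\left(S \right)} = -5 + \left(S + \left(8 + 0^{2}\right)\right) = -5 + \left(S + \left(8 + 0\right)\right) = -5 + \left(S + 8\right) = -5 + \left(8 + S\right) = 3 + S$)
$\sqrt{K{\left(T \right)} + L} = \sqrt{\left(3 - 675\right) + 360} = \sqrt{-672 + 360} = \sqrt{-312} = 2 i \sqrt{78}$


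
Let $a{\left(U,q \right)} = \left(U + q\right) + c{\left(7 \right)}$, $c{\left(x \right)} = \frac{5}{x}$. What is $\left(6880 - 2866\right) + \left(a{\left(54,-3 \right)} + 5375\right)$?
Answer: $\frac{66085}{7} \approx 9440.7$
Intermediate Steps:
$a{\left(U,q \right)} = \frac{5}{7} + U + q$ ($a{\left(U,q \right)} = \left(U + q\right) + \frac{5}{7} = \frac{5}{7} + U + q$)
$\left(6880 - 2866\right) + \left(a{\left(54,-3 \right)} + 5375\right) = \left(6880 - 2866\right) + \left(\left(\frac{5}{7} + 54 - 3\right) + 5375\right) = 4014 + \left(\frac{362}{7} + 5375\right) = 4014 + \frac{37987}{7} = \frac{66085}{7}$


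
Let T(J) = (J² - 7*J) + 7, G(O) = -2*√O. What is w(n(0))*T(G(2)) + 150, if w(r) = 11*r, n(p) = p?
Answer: 150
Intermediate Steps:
T(J) = 7 + J² - 7*J
w(n(0))*T(G(2)) + 150 = (11*0)*(7 + (-2*√2)² - (-14)*√2) + 150 = 0*(7 + 8 + 14*√2) + 150 = 0*(15 + 14*√2) + 150 = 0 + 150 = 150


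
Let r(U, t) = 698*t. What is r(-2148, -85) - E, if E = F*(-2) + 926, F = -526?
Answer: -61308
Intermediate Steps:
E = 1978 (E = -526*(-2) + 926 = 1052 + 926 = 1978)
r(-2148, -85) - E = 698*(-85) - 1*1978 = -59330 - 1978 = -61308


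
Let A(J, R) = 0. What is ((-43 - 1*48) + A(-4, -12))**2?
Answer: 8281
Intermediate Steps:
((-43 - 1*48) + A(-4, -12))**2 = ((-43 - 1*48) + 0)**2 = ((-43 - 48) + 0)**2 = (-91 + 0)**2 = (-91)**2 = 8281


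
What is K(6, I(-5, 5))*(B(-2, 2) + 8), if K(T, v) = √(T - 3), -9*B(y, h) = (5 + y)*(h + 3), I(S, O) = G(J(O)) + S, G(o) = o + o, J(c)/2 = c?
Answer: 19*√3/3 ≈ 10.970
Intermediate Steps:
J(c) = 2*c
G(o) = 2*o
I(S, O) = S + 4*O (I(S, O) = 2*(2*O) + S = 4*O + S = S + 4*O)
B(y, h) = -(3 + h)*(5 + y)/9 (B(y, h) = -(5 + y)*(h + 3)/9 = -(5 + y)*(3 + h)/9 = -(3 + h)*(5 + y)/9)
K(T, v) = √(-3 + T)
K(6, I(-5, 5))*(B(-2, 2) + 8) = √(-3 + 6)*((-5/3 - 5/9*2 - ⅓*(-2) - ⅑*2*(-2)) + 8) = √3*((-5/3 - 10/9 + ⅔ + 4/9) + 8) = √3*(-5/3 + 8) = √3*(19/3) = 19*√3/3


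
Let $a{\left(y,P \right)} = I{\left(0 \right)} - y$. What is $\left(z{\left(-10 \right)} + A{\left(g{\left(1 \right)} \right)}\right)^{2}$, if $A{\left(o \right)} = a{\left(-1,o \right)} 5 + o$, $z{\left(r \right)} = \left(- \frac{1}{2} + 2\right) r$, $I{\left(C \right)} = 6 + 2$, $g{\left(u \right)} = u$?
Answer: $961$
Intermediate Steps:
$I{\left(C \right)} = 8$
$a{\left(y,P \right)} = 8 - y$
$z{\left(r \right)} = \frac{3 r}{2}$ ($z{\left(r \right)} = \left(\left(-1\right) \frac{1}{2} + 2\right) r = \left(- \frac{1}{2} + 2\right) r = \frac{3 r}{2}$)
$A{\left(o \right)} = 45 + o$ ($A{\left(o \right)} = \left(8 - -1\right) 5 + o = \left(8 + 1\right) 5 + o = 9 \cdot 5 + o = 45 + o$)
$\left(z{\left(-10 \right)} + A{\left(g{\left(1 \right)} \right)}\right)^{2} = \left(\frac{3}{2} \left(-10\right) + \left(45 + 1\right)\right)^{2} = \left(-15 + 46\right)^{2} = 31^{2} = 961$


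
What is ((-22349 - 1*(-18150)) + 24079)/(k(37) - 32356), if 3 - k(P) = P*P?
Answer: -9940/16861 ≈ -0.58953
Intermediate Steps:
k(P) = 3 - P² (k(P) = 3 - P*P = 3 - P²)
((-22349 - 1*(-18150)) + 24079)/(k(37) - 32356) = ((-22349 - 1*(-18150)) + 24079)/((3 - 1*37²) - 32356) = ((-22349 + 18150) + 24079)/((3 - 1*1369) - 32356) = (-4199 + 24079)/((3 - 1369) - 32356) = 19880/(-1366 - 32356) = 19880/(-33722) = 19880*(-1/33722) = -9940/16861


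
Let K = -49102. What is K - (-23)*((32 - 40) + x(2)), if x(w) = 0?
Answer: -49286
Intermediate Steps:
K - (-23)*((32 - 40) + x(2)) = -49102 - (-23)*((32 - 40) + 0) = -49102 - (-23)*(-8 + 0) = -49102 - (-23)*(-8) = -49102 - 1*184 = -49102 - 184 = -49286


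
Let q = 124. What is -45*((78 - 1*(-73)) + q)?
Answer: -12375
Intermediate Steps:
-45*((78 - 1*(-73)) + q) = -45*((78 - 1*(-73)) + 124) = -45*((78 + 73) + 124) = -45*(151 + 124) = -45*275 = -12375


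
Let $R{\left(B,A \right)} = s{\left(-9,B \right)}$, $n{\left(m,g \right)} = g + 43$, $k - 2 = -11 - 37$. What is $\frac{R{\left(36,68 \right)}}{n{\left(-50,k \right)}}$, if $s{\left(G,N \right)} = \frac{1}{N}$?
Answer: $- \frac{1}{108} \approx -0.0092593$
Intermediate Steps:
$k = -46$ ($k = 2 - 48 = -46$)
$n{\left(m,g \right)} = 43 + g$
$R{\left(B,A \right)} = \frac{1}{B}$
$\frac{R{\left(36,68 \right)}}{n{\left(-50,k \right)}} = \frac{1}{36 \left(43 - 46\right)} = \frac{1}{36 \left(-3\right)} = \frac{1}{36} \left(- \frac{1}{3}\right) = - \frac{1}{108}$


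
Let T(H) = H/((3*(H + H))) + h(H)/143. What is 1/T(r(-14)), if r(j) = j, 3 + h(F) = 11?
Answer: 858/191 ≈ 4.4921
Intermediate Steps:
h(F) = 8 (h(F) = -3 + 11 = 8)
T(H) = 191/858 (T(H) = H/((3*(H + H))) + 8/143 = H/((3*(2*H))) + 8*(1/143) = H/((6*H)) + 8/143 = H*(1/(6*H)) + 8/143 = 1/6 + 8/143 = 191/858)
1/T(r(-14)) = 1/(191/858) = 858/191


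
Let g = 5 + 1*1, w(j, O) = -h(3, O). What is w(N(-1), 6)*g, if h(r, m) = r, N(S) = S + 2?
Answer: -18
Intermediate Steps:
N(S) = 2 + S
w(j, O) = -3 (w(j, O) = -1*3 = -3)
g = 6 (g = 5 + 1 = 6)
w(N(-1), 6)*g = -3*6 = -18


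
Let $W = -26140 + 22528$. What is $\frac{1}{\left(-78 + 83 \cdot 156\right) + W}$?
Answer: $\frac{1}{9258} \approx 0.00010801$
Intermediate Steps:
$W = -3612$
$\frac{1}{\left(-78 + 83 \cdot 156\right) + W} = \frac{1}{\left(-78 + 83 \cdot 156\right) - 3612} = \frac{1}{\left(-78 + 12948\right) - 3612} = \frac{1}{12870 - 3612} = \frac{1}{9258}$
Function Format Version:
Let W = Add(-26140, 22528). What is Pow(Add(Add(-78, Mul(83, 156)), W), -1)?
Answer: Rational(1, 9258) ≈ 0.00010801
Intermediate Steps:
W = -3612
Pow(Add(Add(-78, Mul(83, 156)), W), -1) = Pow(Add(Add(-78, Mul(83, 156)), -3612), -1) = Pow(Add(Add(-78, 12948), -3612), -1) = Pow(Add(12870, -3612), -1) = Pow(9258, -1) = Rational(1, 9258)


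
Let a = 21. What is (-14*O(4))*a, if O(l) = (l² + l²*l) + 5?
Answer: -24990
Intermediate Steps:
O(l) = 5 + l² + l³ (O(l) = (l² + l³) + 5 = 5 + l² + l³)
(-14*O(4))*a = -14*(5 + 4² + 4³)*21 = -14*(5 + 16 + 64)*21 = -14*85*21 = -1190*21 = -24990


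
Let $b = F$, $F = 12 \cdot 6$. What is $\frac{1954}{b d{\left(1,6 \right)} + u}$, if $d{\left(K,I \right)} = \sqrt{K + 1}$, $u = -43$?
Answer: $\frac{84022}{8519} + \frac{140688 \sqrt{2}}{8519} \approx 33.218$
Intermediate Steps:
$d{\left(K,I \right)} = \sqrt{1 + K}$
$F = 72$
$b = 72$
$\frac{1954}{b d{\left(1,6 \right)} + u} = \frac{1954}{72 \sqrt{1 + 1} - 43} = \frac{1954}{72 \sqrt{2} - 43} = \frac{1954}{-43 + 72 \sqrt{2}}$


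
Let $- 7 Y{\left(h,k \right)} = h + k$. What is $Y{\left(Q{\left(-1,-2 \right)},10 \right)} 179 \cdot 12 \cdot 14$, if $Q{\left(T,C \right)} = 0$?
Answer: $-42960$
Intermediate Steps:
$Y{\left(h,k \right)} = - \frac{h}{7} - \frac{k}{7}$ ($Y{\left(h,k \right)} = - \frac{h + k}{7} = - \frac{h}{7} - \frac{k}{7}$)
$Y{\left(Q{\left(-1,-2 \right)},10 \right)} 179 \cdot 12 \cdot 14 = \left(\left(- \frac{1}{7}\right) 0 - \frac{10}{7}\right) 179 \cdot 12 \cdot 14 = \left(0 - \frac{10}{7}\right) 179 \cdot 168 = \left(- \frac{10}{7}\right) 179 \cdot 168 = \left(- \frac{1790}{7}\right) 168 = -42960$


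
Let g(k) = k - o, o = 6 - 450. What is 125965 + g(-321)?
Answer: 126088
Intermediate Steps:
o = -444
g(k) = 444 + k (g(k) = k - 1*(-444) = k + 444 = 444 + k)
125965 + g(-321) = 125965 + (444 - 321) = 125965 + 123 = 126088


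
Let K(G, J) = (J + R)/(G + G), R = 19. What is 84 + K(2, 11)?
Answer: 183/2 ≈ 91.500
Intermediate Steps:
K(G, J) = (19 + J)/(2*G) (K(G, J) = (J + 19)/(G + G) = (19 + J)/((2*G)) = (19 + J)*(1/(2*G)) = (19 + J)/(2*G))
84 + K(2, 11) = 84 + (1/2)*(19 + 11)/2 = 84 + (1/2)*(1/2)*30 = 84 + 15/2 = 183/2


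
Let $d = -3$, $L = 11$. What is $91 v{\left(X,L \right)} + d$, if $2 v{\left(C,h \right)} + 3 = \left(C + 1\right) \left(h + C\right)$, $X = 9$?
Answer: $\frac{17921}{2} \approx 8960.5$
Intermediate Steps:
$v{\left(C,h \right)} = - \frac{3}{2} + \frac{\left(1 + C\right) \left(C + h\right)}{2}$ ($v{\left(C,h \right)} = - \frac{3}{2} + \frac{\left(C + 1\right) \left(h + C\right)}{2} = - \frac{3}{2} + \frac{\left(1 + C\right) \left(C + h\right)}{2}$)
$91 v{\left(X,L \right)} + d = 91 \left(- \frac{3}{2} + \frac{1}{2} \cdot 9 + \frac{1}{2} \cdot 11 + \frac{9^{2}}{2} + \frac{1}{2} \cdot 9 \cdot 11\right) - 3 = 91 \left(- \frac{3}{2} + \frac{9}{2} + \frac{11}{2} + \frac{1}{2} \cdot 81 + \frac{99}{2}\right) - 3 = 91 \left(- \frac{3}{2} + \frac{9}{2} + \frac{11}{2} + \frac{81}{2} + \frac{99}{2}\right) - 3 = 91 \cdot \frac{197}{2} - 3 = \frac{17927}{2} - 3 = \frac{17921}{2}$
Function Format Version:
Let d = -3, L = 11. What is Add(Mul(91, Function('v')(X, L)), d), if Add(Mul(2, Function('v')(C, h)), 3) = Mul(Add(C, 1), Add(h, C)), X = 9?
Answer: Rational(17921, 2) ≈ 8960.5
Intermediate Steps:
Function('v')(C, h) = Add(Rational(-3, 2), Mul(Rational(1, 2), Add(1, C), Add(C, h))) (Function('v')(C, h) = Add(Rational(-3, 2), Mul(Rational(1, 2), Mul(Add(C, 1), Add(h, C)))) = Add(Rational(-3, 2), Mul(Rational(1, 2), Mul(Add(1, C), Add(C, h)))) = Add(Rational(-3, 2), Mul(Rational(1, 2), Add(1, C), Add(C, h))))
Add(Mul(91, Function('v')(X, L)), d) = Add(Mul(91, Add(Rational(-3, 2), Mul(Rational(1, 2), 9), Mul(Rational(1, 2), 11), Mul(Rational(1, 2), Pow(9, 2)), Mul(Rational(1, 2), 9, 11))), -3) = Add(Mul(91, Add(Rational(-3, 2), Rational(9, 2), Rational(11, 2), Mul(Rational(1, 2), 81), Rational(99, 2))), -3) = Add(Mul(91, Add(Rational(-3, 2), Rational(9, 2), Rational(11, 2), Rational(81, 2), Rational(99, 2))), -3) = Add(Mul(91, Rational(197, 2)), -3) = Add(Rational(17927, 2), -3) = Rational(17921, 2)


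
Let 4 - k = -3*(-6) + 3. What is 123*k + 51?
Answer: -2040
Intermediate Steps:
k = -17 (k = 4 - (-3*(-6) + 3) = 4 - (18 + 3) = 4 - 1*21 = 4 - 21 = -17)
123*k + 51 = 123*(-17) + 51 = -2091 + 51 = -2040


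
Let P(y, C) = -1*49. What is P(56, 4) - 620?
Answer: -669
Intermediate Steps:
P(y, C) = -49
P(56, 4) - 620 = -49 - 620 = -669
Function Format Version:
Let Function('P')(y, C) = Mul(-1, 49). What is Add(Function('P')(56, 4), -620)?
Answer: -669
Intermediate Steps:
Function('P')(y, C) = -49
Add(Function('P')(56, 4), -620) = Add(-49, -620) = -669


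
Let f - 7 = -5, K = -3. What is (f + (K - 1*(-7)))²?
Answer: 36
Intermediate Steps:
f = 2 (f = 7 - 5 = 2)
(f + (K - 1*(-7)))² = (2 + (-3 - 1*(-7)))² = (2 + (-3 + 7))² = (2 + 4)² = 6² = 36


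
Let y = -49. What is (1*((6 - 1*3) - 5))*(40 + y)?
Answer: 18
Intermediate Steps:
(1*((6 - 1*3) - 5))*(40 + y) = (1*((6 - 1*3) - 5))*(40 - 49) = (1*((6 - 3) - 5))*(-9) = (1*(3 - 5))*(-9) = (1*(-2))*(-9) = -2*(-9) = 18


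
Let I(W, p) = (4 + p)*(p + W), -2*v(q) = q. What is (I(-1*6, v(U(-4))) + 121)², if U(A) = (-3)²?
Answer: 255025/16 ≈ 15939.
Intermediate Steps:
U(A) = 9
v(q) = -q/2
I(W, p) = (4 + p)*(W + p)
(I(-1*6, v(U(-4))) + 121)² = (((-½*9)² + 4*(-1*6) + 4*(-½*9) + (-1*6)*(-½*9)) + 121)² = (((-9/2)² + 4*(-6) + 4*(-9/2) - 6*(-9/2)) + 121)² = ((81/4 - 24 - 18 + 27) + 121)² = (21/4 + 121)² = (505/4)² = 255025/16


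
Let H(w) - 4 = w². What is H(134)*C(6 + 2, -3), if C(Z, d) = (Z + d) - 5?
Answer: 0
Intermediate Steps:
C(Z, d) = -5 + Z + d
H(w) = 4 + w²
H(134)*C(6 + 2, -3) = (4 + 134²)*(-5 + (6 + 2) - 3) = (4 + 17956)*(-5 + 8 - 3) = 17960*0 = 0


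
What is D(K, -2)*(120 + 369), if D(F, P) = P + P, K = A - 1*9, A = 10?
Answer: -1956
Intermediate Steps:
K = 1 (K = 10 - 1*9 = 10 - 9 = 1)
D(F, P) = 2*P
D(K, -2)*(120 + 369) = (2*(-2))*(120 + 369) = -4*489 = -1956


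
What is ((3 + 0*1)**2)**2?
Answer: 81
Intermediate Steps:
((3 + 0*1)**2)**2 = ((3 + 0)**2)**2 = (3**2)**2 = 9**2 = 81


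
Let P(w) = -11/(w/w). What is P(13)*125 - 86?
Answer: -1461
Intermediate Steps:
P(w) = -11 (P(w) = -11/1 = -11*1 = -11)
P(13)*125 - 86 = -11*125 - 86 = -1375 - 86 = -1461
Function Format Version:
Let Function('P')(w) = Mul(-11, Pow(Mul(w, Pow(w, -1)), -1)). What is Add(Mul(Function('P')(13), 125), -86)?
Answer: -1461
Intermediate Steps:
Function('P')(w) = -11 (Function('P')(w) = Mul(-11, Pow(1, -1)) = Mul(-11, 1) = -11)
Add(Mul(Function('P')(13), 125), -86) = Add(Mul(-11, 125), -86) = Add(-1375, -86) = -1461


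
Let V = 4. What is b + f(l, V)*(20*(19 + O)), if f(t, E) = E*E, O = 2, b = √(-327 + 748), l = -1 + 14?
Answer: 6720 + √421 ≈ 6740.5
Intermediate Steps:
l = 13
b = √421 ≈ 20.518
f(t, E) = E²
b + f(l, V)*(20*(19 + O)) = √421 + 4²*(20*(19 + 2)) = √421 + 16*(20*21) = √421 + 16*420 = √421 + 6720 = 6720 + √421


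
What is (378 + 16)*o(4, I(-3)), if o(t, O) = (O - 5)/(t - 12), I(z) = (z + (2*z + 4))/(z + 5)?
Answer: 2955/8 ≈ 369.38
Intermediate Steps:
I(z) = (4 + 3*z)/(5 + z) (I(z) = (z + (4 + 2*z))/(5 + z) = (4 + 3*z)/(5 + z))
o(t, O) = (-5 + O)/(-12 + t)
(378 + 16)*o(4, I(-3)) = (378 + 16)*((-5 + (4 + 3*(-3))/(5 - 3))/(-12 + 4)) = 394*((-5 + (4 - 9)/2)/(-8)) = 394*(-(-5 + (½)*(-5))/8) = 394*(-(-5 - 5/2)/8) = 394*(-⅛*(-15/2)) = 394*(15/16) = 2955/8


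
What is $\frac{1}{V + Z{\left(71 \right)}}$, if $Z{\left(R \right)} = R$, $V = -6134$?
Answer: $- \frac{1}{6063} \approx -0.00016493$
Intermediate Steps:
$\frac{1}{V + Z{\left(71 \right)}} = \frac{1}{-6134 + 71} = \frac{1}{-6063} = - \frac{1}{6063}$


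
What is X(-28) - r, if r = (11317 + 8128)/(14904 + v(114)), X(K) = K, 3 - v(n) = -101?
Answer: -439669/15008 ≈ -29.296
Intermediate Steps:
v(n) = 104 (v(n) = 3 - 1*(-101) = 3 + 101 = 104)
r = 19445/15008 (r = (11317 + 8128)/(14904 + 104) = 19445/15008 ≈ 1.2956)
X(-28) - r = -28 - 1*19445/15008 = -28 - 19445/15008 = -439669/15008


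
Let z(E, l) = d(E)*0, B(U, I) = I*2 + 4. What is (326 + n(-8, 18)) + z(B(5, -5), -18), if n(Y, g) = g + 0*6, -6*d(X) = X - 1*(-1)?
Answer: 344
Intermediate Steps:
d(X) = -⅙ - X/6 (d(X) = -(X - 1*(-1))/6 = -(X + 1)/6 = -(1 + X)/6 = -⅙ - X/6)
n(Y, g) = g (n(Y, g) = g + 0 = g)
B(U, I) = 4 + 2*I (B(U, I) = 2*I + 4 = 4 + 2*I)
z(E, l) = 0 (z(E, l) = (-⅙ - E/6)*0 = 0)
(326 + n(-8, 18)) + z(B(5, -5), -18) = (326 + 18) + 0 = 344 + 0 = 344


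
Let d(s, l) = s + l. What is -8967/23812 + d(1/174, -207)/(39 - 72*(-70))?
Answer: -4391093593/10521879876 ≈ -0.41733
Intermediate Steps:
d(s, l) = l + s
-8967/23812 + d(1/174, -207)/(39 - 72*(-70)) = -8967/23812 + (-207 + 1/174)/(39 - 72*(-70)) = -8967*1/23812 + (-207 + 1/174)/(39 + 5040) = -8967/23812 - 36017/174/5079 = -8967/23812 - 36017/174*1/5079 = -8967/23812 - 36017/883746 = -4391093593/10521879876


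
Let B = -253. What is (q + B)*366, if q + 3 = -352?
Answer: -222528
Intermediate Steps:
q = -355 (q = -3 - 352 = -355)
(q + B)*366 = (-355 - 253)*366 = -608*366 = -222528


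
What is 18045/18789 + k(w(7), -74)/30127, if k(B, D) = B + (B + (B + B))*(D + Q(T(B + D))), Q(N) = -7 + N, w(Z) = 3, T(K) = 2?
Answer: 176779701/188685401 ≈ 0.93690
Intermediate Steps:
k(B, D) = B + 3*B*(-5 + D) (k(B, D) = B + (B + (B + B))*(D + (-7 + 2)) = B + (B + 2*B)*(D - 5) = B + (3*B)*(-5 + D) = B + 3*B*(-5 + D))
18045/18789 + k(w(7), -74)/30127 = 18045/18789 + (3*(-14 + 3*(-74)))/30127 = 18045*(1/18789) + (3*(-14 - 222))*(1/30127) = 6015/6263 + (3*(-236))*(1/30127) = 6015/6263 - 708*1/30127 = 6015/6263 - 708/30127 = 176779701/188685401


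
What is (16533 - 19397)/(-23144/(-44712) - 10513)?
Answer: 2000862/7344283 ≈ 0.27244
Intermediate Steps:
(16533 - 19397)/(-23144/(-44712) - 10513) = -2864/(-23144*(-1/44712) - 10513) = -2864/(2893/5589 - 10513) = -2864/(-58754264/5589) = -2864*(-5589/58754264) = 2000862/7344283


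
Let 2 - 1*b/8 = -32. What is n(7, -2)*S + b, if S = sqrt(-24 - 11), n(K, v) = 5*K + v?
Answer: 272 + 33*I*sqrt(35) ≈ 272.0 + 195.23*I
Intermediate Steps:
n(K, v) = v + 5*K
S = I*sqrt(35) (S = sqrt(-35) = I*sqrt(35) ≈ 5.9161*I)
b = 272 (b = 16 - 8*(-32) = 16 + 256 = 272)
n(7, -2)*S + b = (-2 + 5*7)*(I*sqrt(35)) + 272 = (-2 + 35)*(I*sqrt(35)) + 272 = 33*(I*sqrt(35)) + 272 = 33*I*sqrt(35) + 272 = 272 + 33*I*sqrt(35)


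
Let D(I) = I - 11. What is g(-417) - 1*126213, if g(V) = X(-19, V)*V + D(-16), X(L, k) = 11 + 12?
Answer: -135831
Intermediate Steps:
D(I) = -11 + I
X(L, k) = 23
g(V) = -27 + 23*V (g(V) = 23*V + (-11 - 16) = 23*V - 27 = -27 + 23*V)
g(-417) - 1*126213 = (-27 + 23*(-417)) - 1*126213 = (-27 - 9591) - 126213 = -9618 - 126213 = -135831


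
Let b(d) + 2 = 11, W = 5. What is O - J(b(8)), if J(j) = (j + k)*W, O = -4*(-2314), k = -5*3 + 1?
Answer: 9281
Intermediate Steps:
b(d) = 9 (b(d) = -2 + 11 = 9)
k = -14 (k = -15 + 1 = -14)
O = 9256
J(j) = -70 + 5*j (J(j) = (j - 14)*5 = (-14 + j)*5 = -70 + 5*j)
O - J(b(8)) = 9256 - (-70 + 5*9) = 9256 - (-70 + 45) = 9256 - 1*(-25) = 9256 + 25 = 9281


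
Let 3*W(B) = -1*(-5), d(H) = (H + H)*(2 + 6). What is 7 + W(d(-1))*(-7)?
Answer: -14/3 ≈ -4.6667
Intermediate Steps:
d(H) = 16*H (d(H) = (2*H)*8 = 16*H)
W(B) = 5/3 (W(B) = (-1*(-5))/3 = (1/3)*5 = 5/3)
7 + W(d(-1))*(-7) = 7 + (5/3)*(-7) = 7 - 35/3 = -14/3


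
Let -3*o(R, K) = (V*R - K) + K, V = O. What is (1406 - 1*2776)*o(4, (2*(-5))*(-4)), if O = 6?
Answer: 10960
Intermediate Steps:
V = 6
o(R, K) = -2*R (o(R, K) = -((6*R - K) + K)/3 = -((-K + 6*R) + K)/3 = -2*R)
(1406 - 1*2776)*o(4, (2*(-5))*(-4)) = (1406 - 1*2776)*(-2*4) = (1406 - 2776)*(-8) = -1370*(-8) = 10960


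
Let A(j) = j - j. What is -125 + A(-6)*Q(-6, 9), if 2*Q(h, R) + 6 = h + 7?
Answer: -125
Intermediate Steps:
A(j) = 0
Q(h, R) = 1/2 + h/2 (Q(h, R) = -3 + (h + 7)/2 = -3 + (7 + h)/2 = -3 + (7/2 + h/2) = 1/2 + h/2)
-125 + A(-6)*Q(-6, 9) = -125 + 0*(1/2 + (1/2)*(-6)) = -125 + 0*(1/2 - 3) = -125 + 0*(-5/2) = -125 + 0 = -125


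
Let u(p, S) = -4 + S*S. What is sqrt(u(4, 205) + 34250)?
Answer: sqrt(76271) ≈ 276.17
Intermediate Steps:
u(p, S) = -4 + S**2
sqrt(u(4, 205) + 34250) = sqrt((-4 + 205**2) + 34250) = sqrt((-4 + 42025) + 34250) = sqrt(42021 + 34250) = sqrt(76271)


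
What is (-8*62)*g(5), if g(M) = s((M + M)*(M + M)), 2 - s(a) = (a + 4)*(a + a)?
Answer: 10315808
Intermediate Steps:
s(a) = 2 - 2*a*(4 + a) (s(a) = 2 - (a + 4)*(a + a) = 2 - (4 + a)*2*a = 2 - 2*a*(4 + a))
g(M) = 2 - 32*M**2 - 32*M**4 (g(M) = 2 - 8*(M + M)*(M + M) - 2*(M + M)**4 = 2 - 8*2*M*2*M - 2*16*M**4 = 2 - 32*M**2 - 2*16*M**4 = 2 - 32*M**2 - 32*M**4)
(-8*62)*g(5) = (-8*62)*(2 - 32*5**2 - 32*5**4) = -496*(2 - 32*25 - 32*625) = -496*(2 - 800 - 20000) = -496*(-20798) = 10315808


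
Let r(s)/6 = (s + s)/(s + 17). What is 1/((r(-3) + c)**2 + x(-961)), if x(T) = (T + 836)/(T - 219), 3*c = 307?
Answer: 104076/1035820925 ≈ 0.00010048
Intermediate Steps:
c = 307/3 (c = (1/3)*307 = 307/3 ≈ 102.33)
x(T) = (836 + T)/(-219 + T)
r(s) = 12*s/(17 + s) (r(s) = 6*((s + s)/(s + 17)) = 6*((2*s)/(17 + s)) = 6*(2*s/(17 + s)) = 12*s/(17 + s))
1/((r(-3) + c)**2 + x(-961)) = 1/((12*(-3)/(17 - 3) + 307/3)**2 + (836 - 961)/(-219 - 961)) = 1/((12*(-3)/14 + 307/3)**2 - 125/(-1180)) = 1/((12*(-3)*(1/14) + 307/3)**2 - 1/1180*(-125)) = 1/((-18/7 + 307/3)**2 + 25/236) = 1/((2095/21)**2 + 25/236) = 1/(4389025/441 + 25/236) = 1/(1035820925/104076) = 104076/1035820925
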